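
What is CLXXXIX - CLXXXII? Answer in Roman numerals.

CLXXXIX = 189
CLXXXII = 182
189 - 182 = 7

VII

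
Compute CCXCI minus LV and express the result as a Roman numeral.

CCXCI = 291
LV = 55
291 - 55 = 236

CCXXXVI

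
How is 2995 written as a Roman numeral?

Convert 2995 to Roman numerals:
  2995 contains 2×1000 (MM)
  995 contains 1×900 (CM)
  95 contains 1×90 (XC)
  5 contains 1×5 (V)

MMCMXCV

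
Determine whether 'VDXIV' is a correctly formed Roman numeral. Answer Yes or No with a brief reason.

'VDXIV': V should not appear more than once

No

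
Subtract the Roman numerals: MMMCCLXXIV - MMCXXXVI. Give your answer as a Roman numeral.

MMMCCLXXIV = 3274
MMCXXXVI = 2136
3274 - 2136 = 1138

MCXXXVIII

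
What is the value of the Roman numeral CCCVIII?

CCCVIII: C=100, C=100, C=100, V=5, I=1, I=1, I=1
100 + 100 + 100 + 5 + 1 + 1 + 1 = 308

308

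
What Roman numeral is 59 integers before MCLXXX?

MCLXXX = 1180
1180 - 59 = 1121

MCXXI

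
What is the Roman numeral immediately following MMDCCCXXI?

MMDCCCXXI = 2821; next is 2822

MMDCCCXXII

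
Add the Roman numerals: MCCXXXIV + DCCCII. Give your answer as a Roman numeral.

MCCXXXIV = 1234
DCCCII = 802
1234 + 802 = 2036

MMXXXVI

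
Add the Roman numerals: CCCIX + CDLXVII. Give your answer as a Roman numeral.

CCCIX = 309
CDLXVII = 467
309 + 467 = 776

DCCLXXVI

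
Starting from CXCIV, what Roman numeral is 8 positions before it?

CXCIV = 194
194 - 8 = 186

CLXXXVI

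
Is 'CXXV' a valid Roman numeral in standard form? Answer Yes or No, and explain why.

'CXXV': Check the rules: uses only the symbols I, V, X, L, C, D, M; no symbol is repeated more than three times in a row; V, L and D each appear at most once; no smaller symbol precedes a larger one (values never increase from left to right). Value: C (100) + X (10) + X (10) + V (5) = 125. So it is a valid standard Roman numeral.

Yes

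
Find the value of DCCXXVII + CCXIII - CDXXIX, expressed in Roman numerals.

DCCXXVII = 727, CCXIII = 213, CDXXIX = 429
727 + 213 = 940
940 - 429 = 511

DXI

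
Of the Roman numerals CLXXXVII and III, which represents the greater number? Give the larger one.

CLXXXVII = 187
III = 3
187 is larger

CLXXXVII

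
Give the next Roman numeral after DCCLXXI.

DCCLXXI = 771; next is 772

DCCLXXII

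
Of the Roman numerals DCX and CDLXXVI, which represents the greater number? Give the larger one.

DCX = 610
CDLXXVI = 476
610 is larger

DCX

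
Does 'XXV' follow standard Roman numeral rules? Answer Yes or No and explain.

'XXV': Check the rules: uses only the symbols I, V, X, L, C, D, M; no symbol is repeated more than three times in a row; V, L and D each appear at most once; no smaller symbol precedes a larger one (values never increase from left to right). Value: X (10) + X (10) + V (5) = 25. So it is a valid standard Roman numeral.

Yes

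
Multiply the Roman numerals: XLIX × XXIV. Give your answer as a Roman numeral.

XLIX = 49
XXIV = 24
49 × 24 = 1176

MCLXXVI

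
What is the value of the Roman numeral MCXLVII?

MCXLVII: M=1000, C=100, XL=40, V=5, I=1, I=1
1000 + 100 + 40 + 5 + 1 + 1 = 1147

1147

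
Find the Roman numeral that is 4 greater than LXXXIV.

LXXXIV = 84
84 + 4 = 88

LXXXVIII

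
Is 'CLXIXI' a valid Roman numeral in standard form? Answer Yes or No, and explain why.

'CLXIXI': I cannot come right after the subtractive pair IX: once I is subtracted in IX, the next symbol must be smaller than I

No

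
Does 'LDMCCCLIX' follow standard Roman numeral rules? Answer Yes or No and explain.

'LDMCCCLIX': L should not appear more than once

No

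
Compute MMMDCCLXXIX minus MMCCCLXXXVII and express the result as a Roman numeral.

MMMDCCLXXIX = 3779
MMCCCLXXXVII = 2387
3779 - 2387 = 1392

MCCCXCII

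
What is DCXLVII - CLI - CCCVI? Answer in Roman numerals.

DCXLVII = 647, CLI = 151, CCCVI = 306
647 - 151 = 496
496 - 306 = 190

CXC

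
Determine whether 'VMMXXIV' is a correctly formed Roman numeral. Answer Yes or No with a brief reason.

'VMMXXIV': V should not appear more than once

No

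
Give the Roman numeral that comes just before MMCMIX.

MMCMIX = 2909, so the previous integer is 2909 - 1 = 2908

MMCMVIII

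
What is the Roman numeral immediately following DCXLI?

DCXLI = 641, so the next integer is 641 + 1 = 642

DCXLII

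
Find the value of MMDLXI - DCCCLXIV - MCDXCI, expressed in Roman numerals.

MMDLXI = 2561, DCCCLXIV = 864, MCDXCI = 1491
2561 - 864 = 1697
1697 - 1491 = 206

CCVI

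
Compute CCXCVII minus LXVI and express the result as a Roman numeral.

CCXCVII = 297
LXVI = 66
297 - 66 = 231

CCXXXI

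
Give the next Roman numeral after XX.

XX = 20; next is 21

XXI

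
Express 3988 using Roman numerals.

Convert 3988 to Roman numerals:
  3988 contains 3×1000 (MMM)
  988 contains 1×900 (CM)
  88 contains 1×50 (L)
  38 contains 3×10 (XXX)
  8 contains 1×5 (V)
  3 contains 3×1 (III)

MMMCMLXXXVIII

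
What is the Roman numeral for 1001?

Convert 1001 to Roman numerals:
  1001 contains 1×1000 (M)
  1 contains 1×1 (I)

MI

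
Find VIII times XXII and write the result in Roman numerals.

VIII = 8
XXII = 22
8 × 22 = 176

CLXXVI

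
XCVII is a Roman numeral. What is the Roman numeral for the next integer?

XCVII = 97; next is 98

XCVIII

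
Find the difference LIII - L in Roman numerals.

LIII = 53
L = 50
53 - 50 = 3

III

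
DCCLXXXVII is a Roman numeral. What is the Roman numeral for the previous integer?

DCCLXXXVII = 787, so the previous integer is 787 - 1 = 786

DCCLXXXVI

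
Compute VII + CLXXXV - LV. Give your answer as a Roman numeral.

VII = 7, CLXXXV = 185, LV = 55
7 + 185 = 192
192 - 55 = 137

CXXXVII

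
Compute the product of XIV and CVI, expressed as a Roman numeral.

XIV = 14
CVI = 106
14 × 106 = 1484

MCDLXXXIV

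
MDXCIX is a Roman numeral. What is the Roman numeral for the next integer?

MDXCIX = 1599, so the next integer is 1599 + 1 = 1600

MDC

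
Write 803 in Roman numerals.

Convert 803 to Roman numerals:
  803 contains 1×500 (D)
  303 contains 3×100 (CCC)
  3 contains 3×1 (III)

DCCCIII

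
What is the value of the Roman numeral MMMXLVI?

MMMXLVI: M=1000, M=1000, M=1000, XL=40, V=5, I=1
1000 + 1000 + 1000 + 40 + 5 + 1 = 3046

3046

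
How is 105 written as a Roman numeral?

Convert 105 to Roman numerals:
  105 contains 1×100 (C)
  5 contains 1×5 (V)

CV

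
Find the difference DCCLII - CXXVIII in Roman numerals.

DCCLII = 752
CXXVIII = 128
752 - 128 = 624

DCXXIV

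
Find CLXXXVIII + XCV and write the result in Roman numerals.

CLXXXVIII = 188
XCV = 95
188 + 95 = 283

CCLXXXIII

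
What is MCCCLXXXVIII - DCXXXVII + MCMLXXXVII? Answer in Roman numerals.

MCCCLXXXVIII = 1388, DCXXXVII = 637, MCMLXXXVII = 1987
1388 - 637 = 751
751 + 1987 = 2738

MMDCCXXXVIII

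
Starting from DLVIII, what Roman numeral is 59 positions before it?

DLVIII = 558
558 - 59 = 499

CDXCIX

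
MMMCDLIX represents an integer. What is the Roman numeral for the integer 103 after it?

MMMCDLIX = 3459
3459 + 103 = 3562

MMMDLXII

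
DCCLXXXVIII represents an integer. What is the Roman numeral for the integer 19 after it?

DCCLXXXVIII = 788
788 + 19 = 807

DCCCVII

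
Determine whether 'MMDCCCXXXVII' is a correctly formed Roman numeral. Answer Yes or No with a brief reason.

'MMDCCCXXXVII': Check the rules: uses only the symbols I, V, X, L, C, D, M; no symbol is repeated more than three times in a row; V, L and D each appear at most once; no smaller symbol precedes a larger one (values never increase from left to right). Value: M (1000) + M (1000) + D (500) + C (100) + C (100) + C (100) + X (10) + X (10) + X (10) + V (5) + I (1) + I (1) = 2837. So it is a valid standard Roman numeral.

Yes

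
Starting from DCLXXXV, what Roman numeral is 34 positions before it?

DCLXXXV = 685
685 - 34 = 651

DCLI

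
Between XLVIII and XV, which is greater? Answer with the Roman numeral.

XLVIII = 48
XV = 15
48 is larger

XLVIII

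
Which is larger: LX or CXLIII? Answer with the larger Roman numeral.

LX = 60
CXLIII = 143
143 is larger

CXLIII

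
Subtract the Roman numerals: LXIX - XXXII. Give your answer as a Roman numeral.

LXIX = 69
XXXII = 32
69 - 32 = 37

XXXVII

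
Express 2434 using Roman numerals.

Convert 2434 to Roman numerals:
  2434 contains 2×1000 (MM)
  434 contains 1×400 (CD)
  34 contains 3×10 (XXX)
  4 contains 1×4 (IV)

MMCDXXXIV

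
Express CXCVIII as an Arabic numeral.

CXCVIII: C=100, XC=90, V=5, I=1, I=1, I=1
100 + 90 + 5 + 1 + 1 + 1 = 198

198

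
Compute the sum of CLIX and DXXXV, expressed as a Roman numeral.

CLIX = 159
DXXXV = 535
159 + 535 = 694

DCXCIV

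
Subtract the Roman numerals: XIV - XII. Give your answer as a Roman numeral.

XIV = 14
XII = 12
14 - 12 = 2

II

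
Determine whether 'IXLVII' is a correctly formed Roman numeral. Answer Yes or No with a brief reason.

'IXLVII': I (position 1) comes before the larger symbol L (position 3) without being directly in front of it as a subtractive pair; apart from IV, IX, XL, XC, CD and CM, symbols must go from largest to smallest

No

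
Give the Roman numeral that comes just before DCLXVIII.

DCLXVIII = 668, so the previous integer is 668 - 1 = 667

DCLXVII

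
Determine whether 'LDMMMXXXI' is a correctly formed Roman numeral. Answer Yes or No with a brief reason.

'LDMMMXXXI': Invalid subtractive combination: LD

No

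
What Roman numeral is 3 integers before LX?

LX = 60
60 - 3 = 57

LVII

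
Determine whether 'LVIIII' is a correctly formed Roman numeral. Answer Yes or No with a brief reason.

'LVIIII': More than 3 consecutive I's

No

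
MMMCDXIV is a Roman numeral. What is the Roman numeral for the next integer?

MMMCDXIV = 3414, so the next integer is 3414 + 1 = 3415

MMMCDXV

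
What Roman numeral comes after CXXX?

CXXX = 130; next is 131

CXXXI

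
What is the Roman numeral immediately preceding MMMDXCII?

MMMDXCII = 3592, so the previous integer is 3592 - 1 = 3591

MMMDXCI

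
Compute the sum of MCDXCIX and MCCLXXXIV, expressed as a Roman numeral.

MCDXCIX = 1499
MCCLXXXIV = 1284
1499 + 1284 = 2783

MMDCCLXXXIII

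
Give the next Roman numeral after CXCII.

CXCII = 192; next is 193

CXCIII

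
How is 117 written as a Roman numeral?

Convert 117 to Roman numerals:
  117 contains 1×100 (C)
  17 contains 1×10 (X)
  7 contains 1×5 (V)
  2 contains 2×1 (II)

CXVII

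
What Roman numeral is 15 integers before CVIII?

CVIII = 108
108 - 15 = 93

XCIII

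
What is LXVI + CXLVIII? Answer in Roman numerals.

LXVI = 66
CXLVIII = 148
66 + 148 = 214

CCXIV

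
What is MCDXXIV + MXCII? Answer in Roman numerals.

MCDXXIV = 1424
MXCII = 1092
1424 + 1092 = 2516

MMDXVI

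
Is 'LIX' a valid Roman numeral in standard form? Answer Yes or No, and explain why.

'LIX': Check the rules: uses only the symbols I, V, X, L, C, D, M; no symbol is repeated more than three times in a row; V, L and D each appear at most once; the only place a smaller symbol precedes a larger one is the allowed subtractive pair IX, the symbol right after such a pair (if any) is smaller than the pair's first symbol, and otherwise the values never increase from left to right. Value: L (50) + IX (9) = 59. So it is a valid standard Roman numeral.

Yes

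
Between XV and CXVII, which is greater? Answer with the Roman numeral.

XV = 15
CXVII = 117
117 is larger

CXVII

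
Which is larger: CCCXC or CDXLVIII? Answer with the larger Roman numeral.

CCCXC = 390
CDXLVIII = 448
448 is larger

CDXLVIII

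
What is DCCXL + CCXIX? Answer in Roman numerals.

DCCXL = 740
CCXIX = 219
740 + 219 = 959

CMLIX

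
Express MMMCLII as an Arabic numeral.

MMMCLII: M=1000, M=1000, M=1000, C=100, L=50, I=1, I=1
1000 + 1000 + 1000 + 100 + 50 + 1 + 1 = 3152

3152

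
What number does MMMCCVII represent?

MMMCCVII: M=1000, M=1000, M=1000, C=100, C=100, V=5, I=1, I=1
1000 + 1000 + 1000 + 100 + 100 + 5 + 1 + 1 = 3207

3207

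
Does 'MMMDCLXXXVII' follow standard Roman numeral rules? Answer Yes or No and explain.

'MMMDCLXXXVII': Check the rules: uses only the symbols I, V, X, L, C, D, M; no symbol is repeated more than three times in a row; V, L and D each appear at most once; no smaller symbol precedes a larger one (values never increase from left to right). Value: M (1000) + M (1000) + M (1000) + D (500) + C (100) + L (50) + X (10) + X (10) + X (10) + V (5) + I (1) + I (1) = 3687. So it is a valid standard Roman numeral.

Yes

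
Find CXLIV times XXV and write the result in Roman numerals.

CXLIV = 144
XXV = 25
144 × 25 = 3600

MMMDC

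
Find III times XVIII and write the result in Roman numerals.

III = 3
XVIII = 18
3 × 18 = 54

LIV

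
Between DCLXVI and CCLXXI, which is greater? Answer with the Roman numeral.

DCLXVI = 666
CCLXXI = 271
666 is larger

DCLXVI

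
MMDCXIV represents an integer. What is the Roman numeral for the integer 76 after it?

MMDCXIV = 2614
2614 + 76 = 2690

MMDCXC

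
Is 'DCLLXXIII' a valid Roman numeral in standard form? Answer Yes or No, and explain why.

'DCLLXXIII': L should not appear more than once

No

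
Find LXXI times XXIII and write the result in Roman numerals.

LXXI = 71
XXIII = 23
71 × 23 = 1633

MDCXXXIII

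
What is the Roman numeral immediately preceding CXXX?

CXXX = 130, so the previous integer is 130 - 1 = 129

CXXIX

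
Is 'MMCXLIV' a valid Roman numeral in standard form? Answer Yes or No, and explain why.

'MMCXLIV': Check the rules: uses only the symbols I, V, X, L, C, D, M; no symbol is repeated more than three times in a row; V, L and D each appear at most once; the only places a smaller symbol precedes a larger one are the allowed subtractive pairs XL, IV, the symbol right after such a pair (if any) is smaller than the pair's first symbol, and otherwise the values never increase from left to right. Value: M (1000) + M (1000) + C (100) + XL (40) + IV (4) = 2144. So it is a valid standard Roman numeral.

Yes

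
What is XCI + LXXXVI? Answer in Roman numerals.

XCI = 91
LXXXVI = 86
91 + 86 = 177

CLXXVII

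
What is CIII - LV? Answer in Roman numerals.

CIII = 103
LV = 55
103 - 55 = 48

XLVIII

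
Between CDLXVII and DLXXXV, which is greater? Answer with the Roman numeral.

CDLXVII = 467
DLXXXV = 585
585 is larger

DLXXXV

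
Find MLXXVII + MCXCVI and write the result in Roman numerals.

MLXXVII = 1077
MCXCVI = 1196
1077 + 1196 = 2273

MMCCLXXIII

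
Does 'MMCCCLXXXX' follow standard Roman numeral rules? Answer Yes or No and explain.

'MMCCCLXXXX': More than 3 consecutive X's

No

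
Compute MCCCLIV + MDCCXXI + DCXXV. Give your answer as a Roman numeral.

MCCCLIV = 1354, MDCCXXI = 1721, DCXXV = 625
1354 + 1721 = 3075
3075 + 625 = 3700

MMMDCC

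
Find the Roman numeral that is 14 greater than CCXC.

CCXC = 290
290 + 14 = 304

CCCIV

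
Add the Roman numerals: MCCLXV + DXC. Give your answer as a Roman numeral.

MCCLXV = 1265
DXC = 590
1265 + 590 = 1855

MDCCCLV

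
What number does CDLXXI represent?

CDLXXI: CD=400, L=50, X=10, X=10, I=1
400 + 50 + 10 + 10 + 1 = 471

471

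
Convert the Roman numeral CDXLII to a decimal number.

CDXLII: CD=400, XL=40, I=1, I=1
400 + 40 + 1 + 1 = 442

442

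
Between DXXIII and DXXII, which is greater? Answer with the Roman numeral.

DXXIII = 523
DXXII = 522
523 is larger

DXXIII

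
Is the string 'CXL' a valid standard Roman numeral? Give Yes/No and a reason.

'CXL': Check the rules: uses only the symbols I, V, X, L, C, D, M; no symbol is repeated more than three times in a row; V, L and D each appear at most once; the only place a smaller symbol precedes a larger one is the allowed subtractive pair XL, the symbol right after such a pair (if any) is smaller than the pair's first symbol, and otherwise the values never increase from left to right. Value: C (100) + XL (40) = 140. So it is a valid standard Roman numeral.

Yes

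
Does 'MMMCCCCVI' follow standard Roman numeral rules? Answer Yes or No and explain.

'MMMCCCCVI': More than 3 consecutive C's

No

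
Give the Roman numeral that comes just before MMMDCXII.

MMMDCXII = 3612, so the previous integer is 3612 - 1 = 3611

MMMDCXI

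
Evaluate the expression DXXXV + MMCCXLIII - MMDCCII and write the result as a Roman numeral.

DXXXV = 535, MMCCXLIII = 2243, MMDCCII = 2702
535 + 2243 = 2778
2778 - 2702 = 76

LXXVI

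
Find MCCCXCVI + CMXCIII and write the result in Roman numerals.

MCCCXCVI = 1396
CMXCIII = 993
1396 + 993 = 2389

MMCCCLXXXIX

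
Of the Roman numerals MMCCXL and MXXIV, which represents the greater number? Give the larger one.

MMCCXL = 2240
MXXIV = 1024
2240 is larger

MMCCXL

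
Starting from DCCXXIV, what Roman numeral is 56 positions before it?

DCCXXIV = 724
724 - 56 = 668

DCLXVIII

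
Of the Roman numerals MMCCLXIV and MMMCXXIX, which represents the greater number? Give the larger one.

MMCCLXIV = 2264
MMMCXXIX = 3129
3129 is larger

MMMCXXIX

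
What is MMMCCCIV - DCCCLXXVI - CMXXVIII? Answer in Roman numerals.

MMMCCCIV = 3304, DCCCLXXVI = 876, CMXXVIII = 928
3304 - 876 = 2428
2428 - 928 = 1500

MD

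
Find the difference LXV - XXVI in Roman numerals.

LXV = 65
XXVI = 26
65 - 26 = 39

XXXIX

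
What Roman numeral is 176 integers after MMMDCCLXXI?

MMMDCCLXXI = 3771
3771 + 176 = 3947

MMMCMXLVII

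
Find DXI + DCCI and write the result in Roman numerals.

DXI = 511
DCCI = 701
511 + 701 = 1212

MCCXII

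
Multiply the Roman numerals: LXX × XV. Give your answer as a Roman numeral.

LXX = 70
XV = 15
70 × 15 = 1050

ML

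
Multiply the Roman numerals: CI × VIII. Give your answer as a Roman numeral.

CI = 101
VIII = 8
101 × 8 = 808

DCCCVIII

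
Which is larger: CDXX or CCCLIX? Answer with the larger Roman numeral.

CDXX = 420
CCCLIX = 359
420 is larger

CDXX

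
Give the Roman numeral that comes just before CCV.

CCV = 205, so the previous integer is 205 - 1 = 204

CCIV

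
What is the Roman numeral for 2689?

Convert 2689 to Roman numerals:
  2689 contains 2×1000 (MM)
  689 contains 1×500 (D)
  189 contains 1×100 (C)
  89 contains 1×50 (L)
  39 contains 3×10 (XXX)
  9 contains 1×9 (IX)

MMDCLXXXIX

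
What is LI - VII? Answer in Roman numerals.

LI = 51
VII = 7
51 - 7 = 44

XLIV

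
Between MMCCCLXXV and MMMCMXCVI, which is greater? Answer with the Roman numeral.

MMCCCLXXV = 2375
MMMCMXCVI = 3996
3996 is larger

MMMCMXCVI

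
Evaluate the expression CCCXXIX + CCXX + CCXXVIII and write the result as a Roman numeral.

CCCXXIX = 329, CCXX = 220, CCXXVIII = 228
329 + 220 = 549
549 + 228 = 777

DCCLXXVII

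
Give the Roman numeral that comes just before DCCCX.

DCCCX = 810, so the previous integer is 810 - 1 = 809

DCCCIX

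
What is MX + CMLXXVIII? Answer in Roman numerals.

MX = 1010
CMLXXVIII = 978
1010 + 978 = 1988

MCMLXXXVIII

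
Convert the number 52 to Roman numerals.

Convert 52 to Roman numerals:
  52 contains 1×50 (L)
  2 contains 2×1 (II)

LII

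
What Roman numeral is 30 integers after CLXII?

CLXII = 162
162 + 30 = 192

CXCII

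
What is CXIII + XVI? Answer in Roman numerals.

CXIII = 113
XVI = 16
113 + 16 = 129

CXXIX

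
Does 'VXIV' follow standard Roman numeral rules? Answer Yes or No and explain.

'VXIV': V should not appear more than once

No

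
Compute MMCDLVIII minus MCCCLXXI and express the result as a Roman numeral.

MMCDLVIII = 2458
MCCCLXXI = 1371
2458 - 1371 = 1087

MLXXXVII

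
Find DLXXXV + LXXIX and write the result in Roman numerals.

DLXXXV = 585
LXXIX = 79
585 + 79 = 664

DCLXIV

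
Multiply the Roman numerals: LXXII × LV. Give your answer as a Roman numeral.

LXXII = 72
LV = 55
72 × 55 = 3960

MMMCMLX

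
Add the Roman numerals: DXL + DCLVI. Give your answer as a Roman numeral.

DXL = 540
DCLVI = 656
540 + 656 = 1196

MCXCVI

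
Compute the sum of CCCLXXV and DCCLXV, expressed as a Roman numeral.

CCCLXXV = 375
DCCLXV = 765
375 + 765 = 1140

MCXL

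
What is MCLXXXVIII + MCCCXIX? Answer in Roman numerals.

MCLXXXVIII = 1188
MCCCXIX = 1319
1188 + 1319 = 2507

MMDVII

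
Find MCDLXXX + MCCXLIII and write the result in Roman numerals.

MCDLXXX = 1480
MCCXLIII = 1243
1480 + 1243 = 2723

MMDCCXXIII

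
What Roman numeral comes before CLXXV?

CLXXV = 175; previous is 174

CLXXIV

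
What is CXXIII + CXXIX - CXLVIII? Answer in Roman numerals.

CXXIII = 123, CXXIX = 129, CXLVIII = 148
123 + 129 = 252
252 - 148 = 104

CIV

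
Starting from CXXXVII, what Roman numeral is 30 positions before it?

CXXXVII = 137
137 - 30 = 107

CVII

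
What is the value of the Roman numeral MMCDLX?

MMCDLX: M=1000, M=1000, CD=400, L=50, X=10
1000 + 1000 + 400 + 50 + 10 = 2460

2460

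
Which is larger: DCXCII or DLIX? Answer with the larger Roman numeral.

DCXCII = 692
DLIX = 559
692 is larger

DCXCII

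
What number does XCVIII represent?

XCVIII: XC=90, V=5, I=1, I=1, I=1
90 + 5 + 1 + 1 + 1 = 98

98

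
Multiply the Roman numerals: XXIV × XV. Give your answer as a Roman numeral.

XXIV = 24
XV = 15
24 × 15 = 360

CCCLX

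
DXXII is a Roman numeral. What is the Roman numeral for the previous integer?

DXXII = 522; previous is 521

DXXI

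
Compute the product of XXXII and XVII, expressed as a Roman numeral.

XXXII = 32
XVII = 17
32 × 17 = 544

DXLIV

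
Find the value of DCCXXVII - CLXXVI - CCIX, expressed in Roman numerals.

DCCXXVII = 727, CLXXVI = 176, CCIX = 209
727 - 176 = 551
551 - 209 = 342

CCCXLII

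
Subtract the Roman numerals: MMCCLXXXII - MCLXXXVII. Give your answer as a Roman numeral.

MMCCLXXXII = 2282
MCLXXXVII = 1187
2282 - 1187 = 1095

MXCV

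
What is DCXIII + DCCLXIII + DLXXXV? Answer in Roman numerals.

DCXIII = 613, DCCLXIII = 763, DLXXXV = 585
613 + 763 = 1376
1376 + 585 = 1961

MCMLXI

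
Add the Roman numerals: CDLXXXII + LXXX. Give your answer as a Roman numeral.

CDLXXXII = 482
LXXX = 80
482 + 80 = 562

DLXII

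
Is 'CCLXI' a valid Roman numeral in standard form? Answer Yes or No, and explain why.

'CCLXI': Check the rules: uses only the symbols I, V, X, L, C, D, M; no symbol is repeated more than three times in a row; V, L and D each appear at most once; no smaller symbol precedes a larger one (values never increase from left to right). Value: C (100) + C (100) + L (50) + X (10) + I (1) = 261. So it is a valid standard Roman numeral.

Yes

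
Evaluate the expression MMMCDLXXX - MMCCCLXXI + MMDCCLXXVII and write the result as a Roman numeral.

MMMCDLXXX = 3480, MMCCCLXXI = 2371, MMDCCLXXVII = 2777
3480 - 2371 = 1109
1109 + 2777 = 3886

MMMDCCCLXXXVI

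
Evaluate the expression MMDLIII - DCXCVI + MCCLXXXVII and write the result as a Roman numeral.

MMDLIII = 2553, DCXCVI = 696, MCCLXXXVII = 1287
2553 - 696 = 1857
1857 + 1287 = 3144

MMMCXLIV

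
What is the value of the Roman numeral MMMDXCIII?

MMMDXCIII: M=1000, M=1000, M=1000, D=500, XC=90, I=1, I=1, I=1
1000 + 1000 + 1000 + 500 + 90 + 1 + 1 + 1 = 3593

3593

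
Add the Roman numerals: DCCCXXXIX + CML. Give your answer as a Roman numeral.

DCCCXXXIX = 839
CML = 950
839 + 950 = 1789

MDCCLXXXIX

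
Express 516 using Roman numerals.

Convert 516 to Roman numerals:
  516 contains 1×500 (D)
  16 contains 1×10 (X)
  6 contains 1×5 (V)
  1 contains 1×1 (I)

DXVI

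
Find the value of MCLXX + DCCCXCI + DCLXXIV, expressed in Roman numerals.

MCLXX = 1170, DCCCXCI = 891, DCLXXIV = 674
1170 + 891 = 2061
2061 + 674 = 2735

MMDCCXXXV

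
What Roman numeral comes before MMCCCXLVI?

MMCCCXLVI = 2346, so the previous integer is 2346 - 1 = 2345

MMCCCXLV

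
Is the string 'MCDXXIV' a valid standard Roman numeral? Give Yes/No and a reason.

'MCDXXIV': Check the rules: uses only the symbols I, V, X, L, C, D, M; no symbol is repeated more than three times in a row; V, L and D each appear at most once; the only places a smaller symbol precedes a larger one are the allowed subtractive pairs CD, IV, the symbol right after such a pair (if any) is smaller than the pair's first symbol, and otherwise the values never increase from left to right. Value: M (1000) + CD (400) + X (10) + X (10) + IV (4) = 1424. So it is a valid standard Roman numeral.

Yes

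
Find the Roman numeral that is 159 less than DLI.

DLI = 551
551 - 159 = 392

CCCXCII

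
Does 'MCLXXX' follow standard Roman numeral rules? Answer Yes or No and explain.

'MCLXXX': Check the rules: uses only the symbols I, V, X, L, C, D, M; no symbol is repeated more than three times in a row; V, L and D each appear at most once; no smaller symbol precedes a larger one (values never increase from left to right). Value: M (1000) + C (100) + L (50) + X (10) + X (10) + X (10) = 1180. So it is a valid standard Roman numeral.

Yes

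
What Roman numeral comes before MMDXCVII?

MMDXCVII = 2597, so the previous integer is 2597 - 1 = 2596

MMDXCVI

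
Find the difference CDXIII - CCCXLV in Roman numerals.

CDXIII = 413
CCCXLV = 345
413 - 345 = 68

LXVIII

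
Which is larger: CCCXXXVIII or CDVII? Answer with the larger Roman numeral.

CCCXXXVIII = 338
CDVII = 407
407 is larger

CDVII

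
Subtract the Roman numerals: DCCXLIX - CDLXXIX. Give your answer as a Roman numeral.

DCCXLIX = 749
CDLXXIX = 479
749 - 479 = 270

CCLXX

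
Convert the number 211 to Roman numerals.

Convert 211 to Roman numerals:
  211 contains 2×100 (CC)
  11 contains 1×10 (X)
  1 contains 1×1 (I)

CCXI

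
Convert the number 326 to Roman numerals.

Convert 326 to Roman numerals:
  326 contains 3×100 (CCC)
  26 contains 2×10 (XX)
  6 contains 1×5 (V)
  1 contains 1×1 (I)

CCCXXVI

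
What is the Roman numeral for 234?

Convert 234 to Roman numerals:
  234 contains 2×100 (CC)
  34 contains 3×10 (XXX)
  4 contains 1×4 (IV)

CCXXXIV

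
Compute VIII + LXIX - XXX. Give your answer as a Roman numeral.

VIII = 8, LXIX = 69, XXX = 30
8 + 69 = 77
77 - 30 = 47

XLVII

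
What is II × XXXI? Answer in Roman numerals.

II = 2
XXXI = 31
2 × 31 = 62

LXII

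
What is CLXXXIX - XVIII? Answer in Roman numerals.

CLXXXIX = 189
XVIII = 18
189 - 18 = 171

CLXXI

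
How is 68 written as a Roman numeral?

Convert 68 to Roman numerals:
  68 contains 1×50 (L)
  18 contains 1×10 (X)
  8 contains 1×5 (V)
  3 contains 3×1 (III)

LXVIII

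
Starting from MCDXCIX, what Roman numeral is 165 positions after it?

MCDXCIX = 1499
1499 + 165 = 1664

MDCLXIV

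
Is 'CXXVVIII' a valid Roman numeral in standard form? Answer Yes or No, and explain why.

'CXXVVIII': V should not appear more than once

No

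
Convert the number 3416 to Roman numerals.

Convert 3416 to Roman numerals:
  3416 contains 3×1000 (MMM)
  416 contains 1×400 (CD)
  16 contains 1×10 (X)
  6 contains 1×5 (V)
  1 contains 1×1 (I)

MMMCDXVI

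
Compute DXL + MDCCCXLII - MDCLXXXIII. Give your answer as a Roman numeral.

DXL = 540, MDCCCXLII = 1842, MDCLXXXIII = 1683
540 + 1842 = 2382
2382 - 1683 = 699

DCXCIX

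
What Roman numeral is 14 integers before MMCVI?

MMCVI = 2106
2106 - 14 = 2092

MMXCII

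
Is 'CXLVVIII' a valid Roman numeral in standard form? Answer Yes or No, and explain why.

'CXLVVIII': V should not appear more than once

No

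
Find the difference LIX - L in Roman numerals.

LIX = 59
L = 50
59 - 50 = 9

IX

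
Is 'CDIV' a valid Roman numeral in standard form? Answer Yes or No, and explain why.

'CDIV': Check the rules: uses only the symbols I, V, X, L, C, D, M; no symbol is repeated more than three times in a row; V, L and D each appear at most once; the only places a smaller symbol precedes a larger one are the allowed subtractive pairs CD, IV, the symbol right after such a pair (if any) is smaller than the pair's first symbol, and otherwise the values never increase from left to right. Value: CD (400) + IV (4) = 404. So it is a valid standard Roman numeral.

Yes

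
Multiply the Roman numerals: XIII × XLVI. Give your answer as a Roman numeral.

XIII = 13
XLVI = 46
13 × 46 = 598

DXCVIII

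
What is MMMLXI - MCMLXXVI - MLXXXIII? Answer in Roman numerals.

MMMLXI = 3061, MCMLXXVI = 1976, MLXXXIII = 1083
3061 - 1976 = 1085
1085 - 1083 = 2

II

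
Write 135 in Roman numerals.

Convert 135 to Roman numerals:
  135 contains 1×100 (C)
  35 contains 3×10 (XXX)
  5 contains 1×5 (V)

CXXXV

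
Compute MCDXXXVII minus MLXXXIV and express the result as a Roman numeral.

MCDXXXVII = 1437
MLXXXIV = 1084
1437 - 1084 = 353

CCCLIII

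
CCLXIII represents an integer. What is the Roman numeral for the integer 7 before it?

CCLXIII = 263
263 - 7 = 256

CCLVI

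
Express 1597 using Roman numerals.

Convert 1597 to Roman numerals:
  1597 contains 1×1000 (M)
  597 contains 1×500 (D)
  97 contains 1×90 (XC)
  7 contains 1×5 (V)
  2 contains 2×1 (II)

MDXCVII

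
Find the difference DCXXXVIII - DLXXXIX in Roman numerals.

DCXXXVIII = 638
DLXXXIX = 589
638 - 589 = 49

XLIX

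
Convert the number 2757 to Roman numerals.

Convert 2757 to Roman numerals:
  2757 contains 2×1000 (MM)
  757 contains 1×500 (D)
  257 contains 2×100 (CC)
  57 contains 1×50 (L)
  7 contains 1×5 (V)
  2 contains 2×1 (II)

MMDCCLVII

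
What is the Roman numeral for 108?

Convert 108 to Roman numerals:
  108 contains 1×100 (C)
  8 contains 1×5 (V)
  3 contains 3×1 (III)

CVIII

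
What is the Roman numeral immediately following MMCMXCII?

MMCMXCII = 2992, so the next integer is 2992 + 1 = 2993

MMCMXCIII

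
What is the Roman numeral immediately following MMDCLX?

MMDCLX = 2660, so the next integer is 2660 + 1 = 2661

MMDCLXI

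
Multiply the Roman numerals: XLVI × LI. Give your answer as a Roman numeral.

XLVI = 46
LI = 51
46 × 51 = 2346

MMCCCXLVI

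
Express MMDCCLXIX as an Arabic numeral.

MMDCCLXIX: M=1000, M=1000, D=500, C=100, C=100, L=50, X=10, IX=9
1000 + 1000 + 500 + 100 + 100 + 50 + 10 + 9 = 2769

2769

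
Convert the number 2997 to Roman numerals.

Convert 2997 to Roman numerals:
  2997 contains 2×1000 (MM)
  997 contains 1×900 (CM)
  97 contains 1×90 (XC)
  7 contains 1×5 (V)
  2 contains 2×1 (II)

MMCMXCVII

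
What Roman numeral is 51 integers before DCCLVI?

DCCLVI = 756
756 - 51 = 705

DCCV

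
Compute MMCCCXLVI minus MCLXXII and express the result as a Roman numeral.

MMCCCXLVI = 2346
MCLXXII = 1172
2346 - 1172 = 1174

MCLXXIV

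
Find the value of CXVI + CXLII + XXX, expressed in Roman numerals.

CXVI = 116, CXLII = 142, XXX = 30
116 + 142 = 258
258 + 30 = 288

CCLXXXVIII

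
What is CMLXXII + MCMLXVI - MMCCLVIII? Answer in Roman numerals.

CMLXXII = 972, MCMLXVI = 1966, MMCCLVIII = 2258
972 + 1966 = 2938
2938 - 2258 = 680

DCLXXX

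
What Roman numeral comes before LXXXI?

LXXXI = 81; previous is 80

LXXX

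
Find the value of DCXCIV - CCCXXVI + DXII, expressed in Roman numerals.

DCXCIV = 694, CCCXXVI = 326, DXII = 512
694 - 326 = 368
368 + 512 = 880

DCCCLXXX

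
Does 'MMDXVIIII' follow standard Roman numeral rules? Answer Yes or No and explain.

'MMDXVIIII': More than 3 consecutive I's

No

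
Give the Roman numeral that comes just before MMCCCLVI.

MMCCCLVI = 2356, so the previous integer is 2356 - 1 = 2355

MMCCCLV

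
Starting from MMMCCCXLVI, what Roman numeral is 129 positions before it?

MMMCCCXLVI = 3346
3346 - 129 = 3217

MMMCCXVII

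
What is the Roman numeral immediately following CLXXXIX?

CLXXXIX = 189; next is 190

CXC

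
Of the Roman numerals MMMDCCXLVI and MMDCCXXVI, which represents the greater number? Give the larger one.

MMMDCCXLVI = 3746
MMDCCXXVI = 2726
3746 is larger

MMMDCCXLVI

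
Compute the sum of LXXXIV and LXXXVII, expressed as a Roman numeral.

LXXXIV = 84
LXXXVII = 87
84 + 87 = 171

CLXXI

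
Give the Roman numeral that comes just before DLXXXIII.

DLXXXIII = 583; previous is 582

DLXXXII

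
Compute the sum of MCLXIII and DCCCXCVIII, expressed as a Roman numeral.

MCLXIII = 1163
DCCCXCVIII = 898
1163 + 898 = 2061

MMLXI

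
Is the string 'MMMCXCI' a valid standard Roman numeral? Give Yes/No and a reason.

'MMMCXCI': Check the rules: uses only the symbols I, V, X, L, C, D, M; no symbol is repeated more than three times in a row; V, L and D each appear at most once; the only place a smaller symbol precedes a larger one is the allowed subtractive pair XC, the symbol right after such a pair (if any) is smaller than the pair's first symbol, and otherwise the values never increase from left to right. Value: M (1000) + M (1000) + M (1000) + C (100) + XC (90) + I (1) = 3191. So it is a valid standard Roman numeral.

Yes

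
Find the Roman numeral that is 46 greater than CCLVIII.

CCLVIII = 258
258 + 46 = 304

CCCIV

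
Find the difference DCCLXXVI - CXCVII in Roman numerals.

DCCLXXVI = 776
CXCVII = 197
776 - 197 = 579

DLXXIX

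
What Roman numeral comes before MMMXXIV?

MMMXXIV = 3024; previous is 3023

MMMXXIII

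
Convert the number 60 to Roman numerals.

Convert 60 to Roman numerals:
  60 contains 1×50 (L)
  10 contains 1×10 (X)

LX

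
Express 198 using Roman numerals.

Convert 198 to Roman numerals:
  198 contains 1×100 (C)
  98 contains 1×90 (XC)
  8 contains 1×5 (V)
  3 contains 3×1 (III)

CXCVIII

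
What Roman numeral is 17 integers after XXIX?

XXIX = 29
29 + 17 = 46

XLVI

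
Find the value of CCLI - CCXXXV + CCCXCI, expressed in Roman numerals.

CCLI = 251, CCXXXV = 235, CCCXCI = 391
251 - 235 = 16
16 + 391 = 407

CDVII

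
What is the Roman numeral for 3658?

Convert 3658 to Roman numerals:
  3658 contains 3×1000 (MMM)
  658 contains 1×500 (D)
  158 contains 1×100 (C)
  58 contains 1×50 (L)
  8 contains 1×5 (V)
  3 contains 3×1 (III)

MMMDCLVIII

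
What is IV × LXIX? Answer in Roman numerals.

IV = 4
LXIX = 69
4 × 69 = 276

CCLXXVI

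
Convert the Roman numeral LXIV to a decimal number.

LXIV: L=50, X=10, IV=4
50 + 10 + 4 = 64

64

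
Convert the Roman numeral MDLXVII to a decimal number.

MDLXVII: M=1000, D=500, L=50, X=10, V=5, I=1, I=1
1000 + 500 + 50 + 10 + 5 + 1 + 1 = 1567

1567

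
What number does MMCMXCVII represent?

MMCMXCVII: M=1000, M=1000, CM=900, XC=90, V=5, I=1, I=1
1000 + 1000 + 900 + 90 + 5 + 1 + 1 = 2997

2997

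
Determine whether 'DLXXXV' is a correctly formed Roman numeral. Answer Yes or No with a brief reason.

'DLXXXV': Check the rules: uses only the symbols I, V, X, L, C, D, M; no symbol is repeated more than three times in a row; V, L and D each appear at most once; no smaller symbol precedes a larger one (values never increase from left to right). Value: D (500) + L (50) + X (10) + X (10) + X (10) + V (5) = 585. So it is a valid standard Roman numeral.

Yes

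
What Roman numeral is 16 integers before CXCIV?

CXCIV = 194
194 - 16 = 178

CLXXVIII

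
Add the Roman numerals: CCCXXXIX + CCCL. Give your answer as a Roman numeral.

CCCXXXIX = 339
CCCL = 350
339 + 350 = 689

DCLXXXIX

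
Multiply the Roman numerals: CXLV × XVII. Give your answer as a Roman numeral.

CXLV = 145
XVII = 17
145 × 17 = 2465

MMCDLXV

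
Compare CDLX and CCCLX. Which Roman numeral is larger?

CDLX = 460
CCCLX = 360
460 is larger

CDLX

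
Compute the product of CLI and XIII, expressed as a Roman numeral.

CLI = 151
XIII = 13
151 × 13 = 1963

MCMLXIII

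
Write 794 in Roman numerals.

Convert 794 to Roman numerals:
  794 contains 1×500 (D)
  294 contains 2×100 (CC)
  94 contains 1×90 (XC)
  4 contains 1×4 (IV)

DCCXCIV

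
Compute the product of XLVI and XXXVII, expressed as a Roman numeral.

XLVI = 46
XXXVII = 37
46 × 37 = 1702

MDCCII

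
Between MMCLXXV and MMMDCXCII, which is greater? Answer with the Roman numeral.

MMCLXXV = 2175
MMMDCXCII = 3692
3692 is larger

MMMDCXCII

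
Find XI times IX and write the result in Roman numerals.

XI = 11
IX = 9
11 × 9 = 99

XCIX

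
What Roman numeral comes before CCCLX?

CCCLX = 360, so the previous integer is 360 - 1 = 359

CCCLIX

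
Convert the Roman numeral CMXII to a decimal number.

CMXII: CM=900, X=10, I=1, I=1
900 + 10 + 1 + 1 = 912

912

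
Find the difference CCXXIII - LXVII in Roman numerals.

CCXXIII = 223
LXVII = 67
223 - 67 = 156

CLVI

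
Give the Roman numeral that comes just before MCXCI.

MCXCI = 1191, so the previous integer is 1191 - 1 = 1190

MCXC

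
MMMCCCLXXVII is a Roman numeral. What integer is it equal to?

MMMCCCLXXVII: M=1000, M=1000, M=1000, C=100, C=100, C=100, L=50, X=10, X=10, V=5, I=1, I=1
1000 + 1000 + 1000 + 100 + 100 + 100 + 50 + 10 + 10 + 5 + 1 + 1 = 3377

3377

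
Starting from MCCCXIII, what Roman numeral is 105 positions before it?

MCCCXIII = 1313
1313 - 105 = 1208

MCCVIII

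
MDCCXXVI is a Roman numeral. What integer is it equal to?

MDCCXXVI: M=1000, D=500, C=100, C=100, X=10, X=10, V=5, I=1
1000 + 500 + 100 + 100 + 10 + 10 + 5 + 1 = 1726

1726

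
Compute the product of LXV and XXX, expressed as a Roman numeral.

LXV = 65
XXX = 30
65 × 30 = 1950

MCML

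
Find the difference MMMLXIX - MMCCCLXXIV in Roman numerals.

MMMLXIX = 3069
MMCCCLXXIV = 2374
3069 - 2374 = 695

DCXCV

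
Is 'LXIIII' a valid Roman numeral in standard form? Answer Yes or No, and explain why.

'LXIIII': More than 3 consecutive I's

No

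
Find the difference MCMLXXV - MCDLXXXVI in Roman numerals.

MCMLXXV = 1975
MCDLXXXVI = 1486
1975 - 1486 = 489

CDLXXXIX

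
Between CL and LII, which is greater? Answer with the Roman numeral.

CL = 150
LII = 52
150 is larger

CL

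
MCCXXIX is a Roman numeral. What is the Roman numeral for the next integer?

MCCXXIX = 1229, so the next integer is 1229 + 1 = 1230

MCCXXX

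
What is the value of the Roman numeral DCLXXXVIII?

DCLXXXVIII: D=500, C=100, L=50, X=10, X=10, X=10, V=5, I=1, I=1, I=1
500 + 100 + 50 + 10 + 10 + 10 + 5 + 1 + 1 + 1 = 688

688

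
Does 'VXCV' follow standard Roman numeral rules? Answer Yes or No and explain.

'VXCV': V should not appear more than once

No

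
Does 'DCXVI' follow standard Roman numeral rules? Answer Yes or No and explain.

'DCXVI': Check the rules: uses only the symbols I, V, X, L, C, D, M; no symbol is repeated more than three times in a row; V, L and D each appear at most once; no smaller symbol precedes a larger one (values never increase from left to right). Value: D (500) + C (100) + X (10) + V (5) + I (1) = 616. So it is a valid standard Roman numeral.

Yes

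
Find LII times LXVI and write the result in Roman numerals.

LII = 52
LXVI = 66
52 × 66 = 3432

MMMCDXXXII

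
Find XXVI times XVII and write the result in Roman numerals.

XXVI = 26
XVII = 17
26 × 17 = 442

CDXLII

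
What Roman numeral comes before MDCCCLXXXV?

MDCCCLXXXV = 1885, so the previous integer is 1885 - 1 = 1884

MDCCCLXXXIV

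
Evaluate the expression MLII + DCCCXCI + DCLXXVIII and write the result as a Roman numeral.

MLII = 1052, DCCCXCI = 891, DCLXXVIII = 678
1052 + 891 = 1943
1943 + 678 = 2621

MMDCXXI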